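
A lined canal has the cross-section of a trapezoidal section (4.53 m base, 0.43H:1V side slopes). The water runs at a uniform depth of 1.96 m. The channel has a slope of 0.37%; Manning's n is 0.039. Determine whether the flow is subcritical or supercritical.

subcritical

With bottom width b = 4.53 m and side slope z = 0.43: A = (b + zy)y = (4.53 + 0.43×1.96)×1.96 = 10.53 m²; P = b + 2y√(1+z²) = 4.53 + 2×1.96×1.089 = 8.797 m.
Hydraulic radius R = A/P = 10.53/8.797 = 1.197 m.
V = (1/n) R^(2/3) √S = (1/0.039) × 1.197^(2/3) × √0.0037 = 1.758 m/s. Hydraulic depth D_h = A/T = 10.53/6.216 = 1.694 m.
Froude number Fr = V/√(g·D_h) = 1.758/√(9.81×1.694) = 0.431, which is less than 1, so the flow is subcritical.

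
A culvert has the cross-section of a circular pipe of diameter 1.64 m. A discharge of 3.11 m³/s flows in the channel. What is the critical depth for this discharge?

y_c = 0.891 m

At critical depth, Q² T / (g A³) = 1, i.e. A³/T = Q²/g = 3.11²/9.81 = 0.9859.
Try y = 0.74 m: A³/T = 0.4852 — low.
Try y = 1.11 m: A³/T = 2.297 — high.
Try y = 0.891 m: A³/T = 0.9866 — ≈ 0.9859.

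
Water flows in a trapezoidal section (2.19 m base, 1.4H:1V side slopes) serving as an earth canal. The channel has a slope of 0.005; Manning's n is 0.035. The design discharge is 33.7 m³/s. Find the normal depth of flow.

Manning's equation rearranged: A R^(2/3) = nQ / (1·√S) = 0.035 × 33.7 / (√0.005) = 16.68.
At y = 2.76 m: A R^(2/3) = 21.21 — high.
At y = 2.47 m: A R^(2/3) = 16.66 — ≈ 16.68.

y_n = 2.47 m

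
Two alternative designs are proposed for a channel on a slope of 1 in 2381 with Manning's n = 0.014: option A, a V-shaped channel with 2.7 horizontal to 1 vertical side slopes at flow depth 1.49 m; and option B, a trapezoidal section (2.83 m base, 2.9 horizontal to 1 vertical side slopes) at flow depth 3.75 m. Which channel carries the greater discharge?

channel B

Channel A: For a triangular section with side slope z = 2.7: A = zy² = 2.7×1.49² = 5.994 m²; P = 2y√(1+z²) = 2×1.49×2.879 = 8.58 m. Hydraulic radius R = A/P = 5.994/8.58 = 0.6986 m. Q_A = (1/0.014)·5.994·0.6986^(2/3)·√0.00042 = 6.909 m³/s.
Channel B: With bottom width b = 2.83 m and side slope z = 2.9: A = (b + zy)y = (2.83 + 2.9×3.75)×3.75 = 51.39 m²; P = b + 2y√(1+z²) = 2.83 + 2×3.75×3.068 = 25.84 m. Hydraulic radius R = A/P = 51.39/25.84 = 1.989 m. Q_B = (1/0.014)·51.39·1.989^(2/3)·√0.00042 = 119 m³/s.
Q_A = 6.909 m³/s vs Q_B = 119 m³/s, so channel B carries more.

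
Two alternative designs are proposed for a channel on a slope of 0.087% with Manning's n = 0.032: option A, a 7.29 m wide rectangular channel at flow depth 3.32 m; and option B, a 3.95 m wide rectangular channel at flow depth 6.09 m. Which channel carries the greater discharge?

Channel A: Flow area A = b·y = 7.29 × 3.32 = 24.2 m². Wetted perimeter P = b + 2y = 7.29 + 2×3.32 = 13.93 m. Hydraulic radius R = A/P = 24.2/13.93 = 1.737 m. Q_A = (1/0.032)·24.2·1.737^(2/3)·√0.00087 = 32.24 m³/s.
Channel B: Flow area A = b·y = 3.95 × 6.09 = 24.06 m². Wetted perimeter P = b + 2y = 3.95 + 2×6.09 = 16.13 m. Hydraulic radius R = A/P = 24.06/16.13 = 1.491 m. Q_B = (1/0.032)·24.06·1.491^(2/3)·√0.00087 = 28.94 m³/s.
Q_A = 32.24 m³/s vs Q_B = 28.94 m³/s, so channel A carries more.

channel A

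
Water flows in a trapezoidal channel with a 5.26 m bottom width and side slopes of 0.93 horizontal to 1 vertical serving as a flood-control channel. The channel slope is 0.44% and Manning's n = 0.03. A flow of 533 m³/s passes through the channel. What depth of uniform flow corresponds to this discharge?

Manning's equation rearranged: A R^(2/3) = nQ / (1·√S) = 0.03 × 533 / (√0.0044) = 241.1.
Try y = 6.67 m: A R^(2/3) = 168 — too small.
Try y = 9.45 m: A R^(2/3) = 349.6 — too large.
Try y = 7.94 m: A R^(2/3) = 241.3 — ≈ 241.1.

y_n = 7.94 m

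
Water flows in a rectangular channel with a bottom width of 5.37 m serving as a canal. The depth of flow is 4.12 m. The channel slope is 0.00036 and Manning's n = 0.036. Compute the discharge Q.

Flow area A = b·y = 5.37 × 4.12 = 22.12 m². Wetted perimeter P = b + 2y = 5.37 + 2×4.12 = 13.61 m.
Hydraulic radius R = A/P = 22.12/13.61 = 1.626 m.
Manning's equation: Q = (1/n) A R^(2/3) S^(1/2) = (1/0.036) × 22.12 × 1.626^(2/3) × 0.00036^(1/2) = 16.1 m³/s.

Q = 16.1 m³/s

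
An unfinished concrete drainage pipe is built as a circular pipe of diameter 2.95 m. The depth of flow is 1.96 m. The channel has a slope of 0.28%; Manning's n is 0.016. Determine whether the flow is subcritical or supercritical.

For a circular section of diameter D = 2.95 m at depth y = 1.96 m, the central angle is θ = 2 arccos(1 − 2y/D) = 3.812 rad. Then A = (D²/8)(θ − sin θ) = 4.822 m² and P = Dθ/2 = 5.622 m.
Hydraulic radius R = A/P = 4.822/5.622 = 0.8577 m.
V = (1/n) R^(2/3) √S = (1/0.016) × 0.8577^(2/3) × √0.0028 = 2.985 m/s. Hydraulic depth D_h = A/T = 4.822/2.786 = 1.731 m.
Froude number Fr = V/√(g·D_h) = 2.985/√(9.81×1.731) = 0.725, which is less than 1, so the flow is subcritical.

subcritical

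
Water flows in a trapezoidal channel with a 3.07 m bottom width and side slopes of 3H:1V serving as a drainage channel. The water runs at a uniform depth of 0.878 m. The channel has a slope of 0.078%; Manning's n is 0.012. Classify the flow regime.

subcritical

With bottom width b = 3.07 m and side slope z = 3: A = (b + zy)y = (3.07 + 3×0.878)×0.878 = 5.008 m²; P = b + 2y√(1+z²) = 3.07 + 2×0.878×3.162 = 8.623 m.
Hydraulic radius R = A/P = 5.008/8.623 = 0.5808 m.
V = (1/n) R^(2/3) √S = (1/0.012) × 0.5808^(2/3) × √0.00078 = 1.62 m/s. Hydraulic depth D_h = A/T = 5.008/8.338 = 0.6006 m.
Froude number Fr = V/√(g·D_h) = 1.62/√(9.81×0.6006) = 0.667, which is less than 1, so the flow is subcritical.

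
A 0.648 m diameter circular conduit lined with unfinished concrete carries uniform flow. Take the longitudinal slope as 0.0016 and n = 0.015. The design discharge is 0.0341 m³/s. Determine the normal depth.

Manning's equation rearranged: A R^(2/3) = nQ / (1·√S) = 0.015 × 0.0341 / (√0.0016) = 0.01279.
Trying y = 0.181 m: A R^(2/3) = 0.0167 — over.
Trying y = 0.13 m: A R^(2/3) = 0.008636 — short.
Trying y = 0.158 m: A R^(2/3) = 0.01277 — matches.

y_n = 0.158 m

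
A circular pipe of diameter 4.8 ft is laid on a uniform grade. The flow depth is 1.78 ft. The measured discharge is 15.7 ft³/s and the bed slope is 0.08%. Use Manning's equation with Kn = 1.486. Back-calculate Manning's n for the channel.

For a circular section of diameter D = 4.8 ft at depth y = 1.78 ft, the central angle is θ = 2 arccos(1 − 2y/D) = 2.619 rad. Then A = (D²/8)(θ − sin θ) = 6.105 ft² and P = Dθ/2 = 6.286 ft.
Hydraulic radius R = A/P = 6.105/6.286 = 0.9713 ft.
Rearranging Manning's equation: n = (1.486/Q) A R^(2/3) S^(1/2) = (1.486/15.7) × 6.105 × 0.9713^(2/3) × √0.0008 = 0.016.

n = 0.016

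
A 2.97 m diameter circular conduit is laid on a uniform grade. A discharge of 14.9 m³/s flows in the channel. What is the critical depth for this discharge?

y_c = 1.68 m

At critical depth, Q² T / (g A³) = 1, i.e. A³/T = Q²/g = 14.9²/9.81 = 22.63.
Try y = 2.06 m: A³/T = 49.25 — over.
Try y = 1.68 m: A³/T = 22.42 — close enough.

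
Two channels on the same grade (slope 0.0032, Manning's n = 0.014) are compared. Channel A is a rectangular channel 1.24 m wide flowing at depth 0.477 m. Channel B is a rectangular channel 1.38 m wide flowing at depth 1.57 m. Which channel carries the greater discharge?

channel B

Channel A: Flow area A = b·y = 1.24 × 0.477 = 0.5915 m². Wetted perimeter P = b + 2y = 1.24 + 2×0.477 = 2.194 m. Hydraulic radius R = A/P = 0.5915/2.194 = 0.2696 m. Q_A = (1/0.014)·0.5915·0.2696^(2/3)·√0.0032 = 0.9974 m³/s.
Channel B: Flow area A = b·y = 1.38 × 1.57 = 2.167 m². Wetted perimeter P = b + 2y = 1.38 + 2×1.57 = 4.52 m. Hydraulic radius R = A/P = 2.167/4.52 = 0.4793 m. Q_B = (1/0.014)·2.167·0.4793^(2/3)·√0.0032 = 5.362 m³/s.
Q_A = 0.9974 m³/s vs Q_B = 5.362 m³/s, so channel B carries more.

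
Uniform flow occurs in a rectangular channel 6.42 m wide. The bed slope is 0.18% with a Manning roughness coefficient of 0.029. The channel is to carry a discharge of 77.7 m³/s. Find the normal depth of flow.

y_n = 5.23 m

Manning's equation rearranged: A R^(2/3) = nQ / (1·√S) = 0.029 × 77.7 / (√0.0018) = 53.11.
Try y = 6.66 m: A R^(2/3) = 71.58 — high.
Try y = 4.67 m: A R^(2/3) = 46.03 — low.
Try y = 5.23 m: A R^(2/3) = 53.11 — ≈ 53.11.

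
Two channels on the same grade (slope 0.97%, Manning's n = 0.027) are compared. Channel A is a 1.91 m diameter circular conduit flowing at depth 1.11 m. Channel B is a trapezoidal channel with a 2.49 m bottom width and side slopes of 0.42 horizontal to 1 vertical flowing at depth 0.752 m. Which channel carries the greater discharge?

Channel A: For a circular section of diameter D = 1.91 m at depth y = 1.11 m, the central angle is θ = 2 arccos(1 − 2y/D) = 3.468 rad. Then A = (D²/8)(θ − sin θ) = 1.727 m² and P = Dθ/2 = 3.312 m. Hydraulic radius R = A/P = 1.727/3.312 = 0.5216 m. Q_A = (1/0.027)·1.727·0.5216^(2/3)·√0.0097 = 4.083 m³/s.
Channel B: With bottom width b = 2.49 m and side slope z = 0.42: A = (b + zy)y = (2.49 + 0.42×0.752)×0.752 = 2.11 m²; P = b + 2y√(1+z²) = 2.49 + 2×0.752×1.085 = 4.121 m. Hydraulic radius R = A/P = 2.11/4.121 = 0.512 m. Q_B = (1/0.027)·2.11·0.512^(2/3)·√0.0097 = 4.926 m³/s.
Q_A = 4.083 m³/s vs Q_B = 4.926 m³/s, so channel B carries more.

channel B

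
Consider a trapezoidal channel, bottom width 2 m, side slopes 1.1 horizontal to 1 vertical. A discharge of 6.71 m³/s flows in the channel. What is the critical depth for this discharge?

At critical depth, Q² T / (g A³) = 1, i.e. A³/T = Q²/g = 6.71²/9.81 = 4.59.
Trying y = 0.993 m: A³/T = 6.919 — high.
Trying y = 0.693 m: A³/T = 1.99 — low.
Trying y = 0.883 m: A³/T = 4.581 — close enough.

y_c = 0.883 m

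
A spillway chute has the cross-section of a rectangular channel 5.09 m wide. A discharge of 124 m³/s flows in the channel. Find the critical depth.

y_c = 3.93 m

For a rectangular channel, critical depth y_c = (q²/g)^(1/3) where q = Q/b = 124/5.09 = 24.36 m²/s.
So y_c = (24.36²/9.81)^(1/3) = 3.93 m.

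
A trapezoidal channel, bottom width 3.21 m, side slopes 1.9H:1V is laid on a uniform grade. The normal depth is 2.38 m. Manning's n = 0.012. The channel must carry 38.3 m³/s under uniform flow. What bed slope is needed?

With bottom width b = 3.21 m and side slope z = 1.9: A = (b + zy)y = (3.21 + 1.9×2.38)×2.38 = 18.4 m²; P = b + 2y√(1+z²) = 3.21 + 2×2.38×2.147 = 13.43 m.
Hydraulic radius R = A/P = 18.4/13.43 = 1.37 m.
From Manning's equation, S = [nQ / (1 A R^(2/3))]² = [0.012 × 38.3 / (1 × 18.4 × 1.37^(2/3))]² = 0.00041.

S = 0.00041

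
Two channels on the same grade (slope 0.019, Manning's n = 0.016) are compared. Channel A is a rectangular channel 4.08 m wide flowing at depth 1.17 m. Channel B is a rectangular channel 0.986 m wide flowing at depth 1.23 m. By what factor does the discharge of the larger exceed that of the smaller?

Channel A: Flow area A = b·y = 4.08 × 1.17 = 4.774 m². Wetted perimeter P = b + 2y = 4.08 + 2×1.17 = 6.42 m. Hydraulic radius R = A/P = 4.774/6.42 = 0.7436 m. Q_A = (1/0.016)·4.774·0.7436^(2/3)·√0.019 = 33.75 m³/s.
Channel B: Flow area A = b·y = 0.986 × 1.23 = 1.213 m². Wetted perimeter P = b + 2y = 0.986 + 2×1.23 = 3.446 m. Hydraulic radius R = A/P = 1.213/3.446 = 0.3519 m. Q_B = (1/0.016)·1.213·0.3519^(2/3)·√0.019 = 5.208 m³/s.
The larger discharge is 33.75 m³/s and the smaller is 5.208 m³/s; the ratio is 6.48.

6.48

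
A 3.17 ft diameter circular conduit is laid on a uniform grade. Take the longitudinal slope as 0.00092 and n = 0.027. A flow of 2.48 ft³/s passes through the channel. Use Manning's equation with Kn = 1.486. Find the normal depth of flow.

y_n = 1.01 ft

Manning's equation rearranged: A R^(2/3) = nQ / (1.486·√S) = 0.027 × 2.48 / (1.486 × √0.00092) = 1.486.
Try y = 0.868 ft: A R^(2/3) = 1.108 — too small.
Try y = 1.11 ft: A R^(2/3) = 1.779 — too large.
Try y = 1.01 ft: A R^(2/3) = 1.486 — ≈ 1.486.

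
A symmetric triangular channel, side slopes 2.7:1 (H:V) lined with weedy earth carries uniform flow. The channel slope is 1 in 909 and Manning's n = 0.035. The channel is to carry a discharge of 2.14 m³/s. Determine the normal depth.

Manning's equation rearranged: A R^(2/3) = nQ / (1·√S) = 0.035 × 2.14 / (√0.0011) = 2.258.
Try y = 0.923 m: A R^(2/3) = 1.316 — too small.
Try y = 1.3 m: A R^(2/3) = 3.28 — too large.
Try y = 1.13 m: A R^(2/3) = 2.257 — ≈ 2.258.

y_n = 1.13 m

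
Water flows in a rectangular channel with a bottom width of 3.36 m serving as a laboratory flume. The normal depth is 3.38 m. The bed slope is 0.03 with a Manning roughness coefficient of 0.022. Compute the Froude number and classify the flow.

Flow area A = b·y = 3.36 × 3.38 = 11.36 m². Wetted perimeter P = b + 2y = 3.36 + 2×3.38 = 10.12 m.
Hydraulic radius R = A/P = 11.36/10.12 = 1.122 m.
V = (1/n) R^(2/3) √S = (1/0.022) × 1.122^(2/3) × √0.03 = 8.502 m/s. Hydraulic depth D_h = A/T = 11.36/3.36 = 3.38 m.
Froude number Fr = V/√(g·D_h) = 8.502/√(9.81×3.38) = 1.48, which is greater than 1, so the flow is supercritical.

supercritical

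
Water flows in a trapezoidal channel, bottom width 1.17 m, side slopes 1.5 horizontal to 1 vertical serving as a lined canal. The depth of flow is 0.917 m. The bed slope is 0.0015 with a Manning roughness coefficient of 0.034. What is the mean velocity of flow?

V = 0.738 m/s

With bottom width b = 1.17 m and side slope z = 1.5: A = (b + zy)y = (1.17 + 1.5×0.917)×0.917 = 2.334 m²; P = b + 2y√(1+z²) = 1.17 + 2×0.917×1.803 = 4.476 m.
Hydraulic radius R = A/P = 2.334/4.476 = 0.5215 m.
From Manning's equation, V = (1/n) R^(2/3) S^(1/2) = (1/0.034) × 0.5215^(2/3) × 0.0015^(1/2) = 0.738 m/s.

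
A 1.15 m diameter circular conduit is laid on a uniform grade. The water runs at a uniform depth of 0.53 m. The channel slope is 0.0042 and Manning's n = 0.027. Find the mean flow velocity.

For a circular section of diameter D = 1.15 m at depth y = 0.53 m, the central angle is θ = 2 arccos(1 − 2y/D) = 2.985 rad. Then A = (D²/8)(θ − sin θ) = 0.4676 m² and P = Dθ/2 = 1.716 m.
Hydraulic radius R = A/P = 0.4676/1.716 = 0.2725 m.
From Manning's equation, V = (1/n) R^(2/3) S^(1/2) = (1/0.027) × 0.2725^(2/3) × 0.0042^(1/2) = 1.01 m/s.

V = 1.01 m/s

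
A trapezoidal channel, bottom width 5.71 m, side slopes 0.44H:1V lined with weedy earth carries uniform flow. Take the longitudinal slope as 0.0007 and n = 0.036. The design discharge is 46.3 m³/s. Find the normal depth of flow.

Manning's equation rearranged: A R^(2/3) = nQ / (1·√S) = 0.036 × 46.3 / (√0.0007) = 63.
Trying y = 5.63 m: A R^(2/3) = 86.24 — too large.
Trying y = 3.5 m: A R^(2/3) = 38.92 — too small.
Trying y = 4.68 m: A R^(2/3) = 63.02 — ≈ 63.

y_n = 4.68 m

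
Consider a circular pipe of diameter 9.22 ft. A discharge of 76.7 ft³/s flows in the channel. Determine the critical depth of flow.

At critical depth, Q² T / (g A³) = 1, i.e. A³/T = Q²/g = 76.7²/32.2 = 182.7.
At y = 1.85 ft: A³/T = 117.9 — too small.
At y = 2.55 ft: A³/T = 412.6 — too large.
At y = 2.07 ft: A³/T = 183.1 — matches.

y_c = 2.07 ft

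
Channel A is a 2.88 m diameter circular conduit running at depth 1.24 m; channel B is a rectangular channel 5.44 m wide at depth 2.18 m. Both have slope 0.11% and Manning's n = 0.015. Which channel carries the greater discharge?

Channel A: For a circular section of diameter D = 2.88 m at depth y = 1.24 m, the central angle is θ = 2 arccos(1 − 2y/D) = 2.863 rad. Then A = (D²/8)(θ − sin θ) = 2.683 m² and P = Dθ/2 = 4.123 m. Hydraulic radius R = A/P = 2.683/4.123 = 0.6508 m. Q_A = (1/0.015)·2.683·0.6508^(2/3)·√0.0011 = 4.455 m³/s.
Channel B: Flow area A = b·y = 5.44 × 2.18 = 11.86 m². Wetted perimeter P = b + 2y = 5.44 + 2×2.18 = 9.8 m. Hydraulic radius R = A/P = 11.86/9.8 = 1.21 m. Q_B = (1/0.015)·11.86·1.21^(2/3)·√0.0011 = 29.78 m³/s.
Q_A = 4.455 m³/s vs Q_B = 29.78 m³/s, so channel B carries more.

channel B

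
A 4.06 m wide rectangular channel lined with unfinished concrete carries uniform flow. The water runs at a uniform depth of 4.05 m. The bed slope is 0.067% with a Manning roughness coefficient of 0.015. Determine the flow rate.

Flow area A = b·y = 4.06 × 4.05 = 16.44 m². Wetted perimeter P = b + 2y = 4.06 + 2×4.05 = 12.16 m.
Hydraulic radius R = A/P = 16.44/12.16 = 1.352 m.
Manning's equation: Q = (1/n) A R^(2/3) S^(1/2) = (1/0.015) × 16.44 × 1.352^(2/3) × 0.00067^(1/2) = 34.7 m³/s.

Q = 34.7 m³/s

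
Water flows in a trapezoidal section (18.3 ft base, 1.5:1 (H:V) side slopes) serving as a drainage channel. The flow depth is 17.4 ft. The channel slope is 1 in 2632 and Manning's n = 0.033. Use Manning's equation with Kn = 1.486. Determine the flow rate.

With bottom width b = 18.3 ft and side slope z = 1.5: A = (b + zy)y = (18.3 + 1.5×17.4)×17.4 = 772.6 ft²; P = b + 2y√(1+z²) = 18.3 + 2×17.4×1.803 = 81.04 ft.
Hydraulic radius R = A/P = 772.6/81.04 = 9.533 ft.
Manning's equation: Q = (1.486/n) A R^(2/3) S^(1/2) = (1.486/0.033) × 772.6 × 9.533^(2/3) × 0.0003799^(1/2) = 3050 ft³/s.

Q = 3050 ft³/s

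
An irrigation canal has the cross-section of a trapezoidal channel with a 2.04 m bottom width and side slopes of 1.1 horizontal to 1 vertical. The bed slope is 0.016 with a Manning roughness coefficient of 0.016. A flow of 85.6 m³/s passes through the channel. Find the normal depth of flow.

y_n = 2.21 m

Manning's equation rearranged: A R^(2/3) = nQ / (1·√S) = 0.016 × 85.6 / (√0.016) = 10.83.
Trying y = 1.68 m: A R^(2/3) = 6.217 — too small.
Trying y = 2.21 m: A R^(2/3) = 10.83 — matches.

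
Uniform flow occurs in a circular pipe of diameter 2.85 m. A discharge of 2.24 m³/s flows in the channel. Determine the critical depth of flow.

y_c = 0.638 m

At critical depth, Q² T / (g A³) = 1, i.e. A³/T = Q²/g = 2.24²/9.81 = 0.5115.
Try y = 0.483 m: A³/T = 0.1716 — too small.
Try y = 0.706 m: A³/T = 0.7584 — too large.
Try y = 0.638 m: A³/T = 0.5108 — ≈ 0.5115.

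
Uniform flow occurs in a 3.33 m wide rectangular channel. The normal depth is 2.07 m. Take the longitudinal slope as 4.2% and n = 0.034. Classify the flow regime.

supercritical

Flow area A = b·y = 3.33 × 2.07 = 6.893 m². Wetted perimeter P = b + 2y = 3.33 + 2×2.07 = 7.47 m.
Hydraulic radius R = A/P = 6.893/7.47 = 0.9228 m.
V = (1/n) R^(2/3) √S = (1/0.034) × 0.9228^(2/3) × √0.042 = 5.713 m/s. Hydraulic depth D_h = A/T = 6.893/3.33 = 2.07 m.
Froude number Fr = V/√(g·D_h) = 5.713/√(9.81×2.07) = 1.27, which is greater than 1, so the flow is supercritical.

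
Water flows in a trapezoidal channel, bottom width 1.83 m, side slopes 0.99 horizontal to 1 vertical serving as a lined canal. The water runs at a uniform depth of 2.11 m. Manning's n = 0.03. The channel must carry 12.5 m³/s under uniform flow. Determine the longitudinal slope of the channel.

With bottom width b = 1.83 m and side slope z = 0.99: A = (b + zy)y = (1.83 + 0.99×2.11)×2.11 = 8.269 m²; P = b + 2y√(1+z²) = 1.83 + 2×2.11×1.407 = 7.768 m.
Hydraulic radius R = A/P = 8.269/7.768 = 1.064 m.
From Manning's equation, S = [nQ / (1 A R^(2/3))]² = [0.03 × 12.5 / (1 × 8.269 × 1.064^(2/3))]² = 0.00189.

S = 0.00189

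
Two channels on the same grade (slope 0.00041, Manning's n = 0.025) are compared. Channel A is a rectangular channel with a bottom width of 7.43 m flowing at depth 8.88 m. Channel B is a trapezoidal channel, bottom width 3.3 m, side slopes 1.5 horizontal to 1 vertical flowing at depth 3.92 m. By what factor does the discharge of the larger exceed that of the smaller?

2.15

Channel A: Flow area A = b·y = 7.43 × 8.88 = 65.98 m². Wetted perimeter P = b + 2y = 7.43 + 2×8.88 = 25.19 m. Hydraulic radius R = A/P = 65.98/25.19 = 2.619 m. Q_A = (1/0.025)·65.98·2.619^(2/3)·√0.00041 = 101.5 m³/s.
Channel B: With bottom width b = 3.3 m and side slope z = 1.5: A = (b + zy)y = (3.3 + 1.5×3.92)×3.92 = 35.99 m²; P = b + 2y√(1+z²) = 3.3 + 2×3.92×1.803 = 17.43 m. Hydraulic radius R = A/P = 35.99/17.43 = 2.064 m. Q_B = (1/0.025)·35.99·2.064^(2/3)·√0.00041 = 47.25 m³/s.
The larger discharge is 101.5 m³/s and the smaller is 47.25 m³/s; the ratio is 2.15.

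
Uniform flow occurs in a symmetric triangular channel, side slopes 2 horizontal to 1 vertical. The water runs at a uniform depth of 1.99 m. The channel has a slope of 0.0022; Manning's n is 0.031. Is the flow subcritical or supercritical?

For a triangular section with side slope z = 2: A = zy² = 2×1.99² = 7.92 m²; P = 2y√(1+z²) = 2×1.99×2.236 = 8.9 m.
Hydraulic radius R = A/P = 7.92/8.9 = 0.89 m.
V = (1/n) R^(2/3) √S = (1/0.031) × 0.89^(2/3) × √0.0022 = 1.4 m/s. Hydraulic depth D_h = A/T = 7.92/7.96 = 0.995 m.
Froude number Fr = V/√(g·D_h) = 1.4/√(9.81×0.995) = 0.448, which is less than 1, so the flow is subcritical.

subcritical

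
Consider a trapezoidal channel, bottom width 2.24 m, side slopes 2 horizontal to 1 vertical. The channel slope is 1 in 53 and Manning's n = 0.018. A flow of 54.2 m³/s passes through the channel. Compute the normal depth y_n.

Manning's equation rearranged: A R^(2/3) = nQ / (1·√S) = 0.018 × 54.2 / (√0.01887) = 7.102.
Try y = 1.88 m: A R^(2/3) = 11.72 — high.
Try y = 1.49 m: A R^(2/3) = 7.108 — ≈ 7.102.

y_n = 1.49 m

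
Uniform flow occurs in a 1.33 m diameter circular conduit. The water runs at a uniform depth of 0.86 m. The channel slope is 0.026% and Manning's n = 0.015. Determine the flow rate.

Q = 0.538 m³/s

For a circular section of diameter D = 1.33 m at depth y = 0.86 m, the central angle is θ = 2 arccos(1 − 2y/D) = 3.737 rad. Then A = (D²/8)(θ − sin θ) = 0.9502 m² and P = Dθ/2 = 2.485 m.
Hydraulic radius R = A/P = 0.9502/2.485 = 0.3824 m.
Manning's equation: Q = (1/n) A R^(2/3) S^(1/2) = (1/0.015) × 0.9502 × 0.3824^(2/3) × 0.00026^(1/2) = 0.538 m³/s.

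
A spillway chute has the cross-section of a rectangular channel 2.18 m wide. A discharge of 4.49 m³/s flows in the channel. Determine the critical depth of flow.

y_c = 0.756 m

For a rectangular channel, critical depth y_c = (q²/g)^(1/3) where q = Q/b = 4.49/2.18 = 2.06 m²/s.
So y_c = (2.06²/9.81)^(1/3) = 0.756 m.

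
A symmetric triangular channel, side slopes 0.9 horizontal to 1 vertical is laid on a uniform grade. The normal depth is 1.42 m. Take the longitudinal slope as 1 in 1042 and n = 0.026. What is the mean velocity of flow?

V = 0.725 m/s

For a triangular section with side slope z = 0.9: A = zy² = 0.9×1.42² = 1.815 m²; P = 2y√(1+z²) = 2×1.42×1.345 = 3.821 m.
Hydraulic radius R = A/P = 1.815/3.821 = 0.475 m.
From Manning's equation, V = (1/n) R^(2/3) S^(1/2) = (1/0.026) × 0.475^(2/3) × 0.0009597^(1/2) = 0.725 m/s.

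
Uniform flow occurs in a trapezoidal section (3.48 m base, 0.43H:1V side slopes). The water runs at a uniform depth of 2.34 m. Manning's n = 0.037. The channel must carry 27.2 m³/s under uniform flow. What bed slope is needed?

S = 0.00702

With bottom width b = 3.48 m and side slope z = 0.43: A = (b + zy)y = (3.48 + 0.43×2.34)×2.34 = 10.5 m²; P = b + 2y√(1+z²) = 3.48 + 2×2.34×1.089 = 8.574 m.
Hydraulic radius R = A/P = 10.5/8.574 = 1.224 m.
From Manning's equation, S = [nQ / (1 A R^(2/3))]² = [0.037 × 27.2 / (1 × 10.5 × 1.224^(2/3))]² = 0.00702.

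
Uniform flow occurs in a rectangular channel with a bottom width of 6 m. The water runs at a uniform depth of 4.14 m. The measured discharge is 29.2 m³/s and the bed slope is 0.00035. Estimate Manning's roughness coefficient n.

Flow area A = b·y = 6 × 4.14 = 24.84 m². Wetted perimeter P = b + 2y = 6 + 2×4.14 = 14.28 m.
Hydraulic radius R = A/P = 24.84/14.28 = 1.739 m.
Rearranging Manning's equation: n = (1/Q) A R^(2/3) S^(1/2) = (1/29.2) × 24.84 × 1.739^(2/3) × √0.00035 = 0.023.

n = 0.023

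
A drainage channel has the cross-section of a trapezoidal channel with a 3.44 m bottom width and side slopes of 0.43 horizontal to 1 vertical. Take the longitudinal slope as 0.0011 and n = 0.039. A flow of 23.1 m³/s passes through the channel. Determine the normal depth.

y_n = 3.82 m

Manning's equation rearranged: A R^(2/3) = nQ / (1·√S) = 0.039 × 23.1 / (√0.0011) = 27.16.
Try y = 4.75 m: A R^(2/3) = 39.8 — high.
Try y = 3.16 m: A R^(2/3) = 19.6 — low.
Try y = 3.82 m: A R^(2/3) = 27.13 — ≈ 27.16.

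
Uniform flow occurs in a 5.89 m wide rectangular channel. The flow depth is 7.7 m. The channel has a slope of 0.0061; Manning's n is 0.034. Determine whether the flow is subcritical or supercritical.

subcritical

Flow area A = b·y = 5.89 × 7.7 = 45.35 m². Wetted perimeter P = b + 2y = 5.89 + 2×7.7 = 21.29 m.
Hydraulic radius R = A/P = 45.35/21.29 = 2.13 m.
V = (1/n) R^(2/3) √S = (1/0.034) × 2.13^(2/3) × √0.0061 = 3.803 m/s. Hydraulic depth D_h = A/T = 45.35/5.89 = 7.7 m.
Froude number Fr = V/√(g·D_h) = 3.803/√(9.81×7.7) = 0.438, which is less than 1, so the flow is subcritical.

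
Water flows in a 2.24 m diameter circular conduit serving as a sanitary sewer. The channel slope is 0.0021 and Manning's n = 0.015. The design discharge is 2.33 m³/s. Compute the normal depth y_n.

y_n = 0.818 m

Manning's equation rearranged: A R^(2/3) = nQ / (1·√S) = 0.015 × 2.33 / (√0.0021) = 0.7627.
Trying y = 0.914 m: A R^(2/3) = 0.9356 — over.
Trying y = 0.652 m: A R^(2/3) = 0.4945 — short.
Trying y = 0.818 m: A R^(2/3) = 0.7624 — matches.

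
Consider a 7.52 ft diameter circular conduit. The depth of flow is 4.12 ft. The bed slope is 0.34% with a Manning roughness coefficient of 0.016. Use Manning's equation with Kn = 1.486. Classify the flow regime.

For a circular section of diameter D = 7.52 ft at depth y = 4.12 ft, the central angle is θ = 2 arccos(1 − 2y/D) = 3.333 rad. Then A = (D²/8)(θ − sin θ) = 24.91 ft² and P = Dθ/2 = 12.53 ft.
Hydraulic radius R = A/P = 24.91/12.53 = 1.988 ft.
V = (1.486/n) R^(2/3) √S = (1.486/0.016) × 1.988^(2/3) × √0.0034 = 8.561 ft/s. Hydraulic depth D_h = A/T = 24.91/7.485 = 3.328 ft.
Froude number Fr = V/√(g·D_h) = 8.561/√(32.2×3.328) = 0.827, which is less than 1, so the flow is subcritical.

subcritical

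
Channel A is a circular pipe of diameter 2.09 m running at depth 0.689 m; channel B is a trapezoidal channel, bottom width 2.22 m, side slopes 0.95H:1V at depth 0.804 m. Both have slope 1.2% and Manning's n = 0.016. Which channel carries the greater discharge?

Channel A: For a circular section of diameter D = 2.09 m at depth y = 0.689 m, the central angle is θ = 2 arccos(1 − 2y/D) = 2.446 rad. Then A = (D²/8)(θ − sin θ) = 0.986 m² and P = Dθ/2 = 2.556 m. Hydraulic radius R = A/P = 0.986/2.556 = 0.3857 m. Q_A = (1/0.016)·0.986·0.3857^(2/3)·√0.012 = 3.577 m³/s.
Channel B: With bottom width b = 2.22 m and side slope z = 0.95: A = (b + zy)y = (2.22 + 0.95×0.804)×0.804 = 2.399 m²; P = b + 2y√(1+z²) = 2.22 + 2×0.804×1.379 = 4.438 m. Hydraulic radius R = A/P = 2.399/4.438 = 0.5406 m. Q_B = (1/0.016)·2.399·0.5406^(2/3)·√0.012 = 10.9 m³/s.
Q_A = 3.577 m³/s vs Q_B = 10.9 m³/s, so channel B carries more.

channel B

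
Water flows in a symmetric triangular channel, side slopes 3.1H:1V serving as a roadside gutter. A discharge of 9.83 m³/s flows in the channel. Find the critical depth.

At critical depth, Q² T / (g A³) = 1, i.e. A³/T = Q²/g = 9.83²/9.81 = 9.85.
At y = 0.987 m: A³/T = 4.501 — too small.
At y = 1.15 m: A³/T = 9.665 — close enough.

y_c = 1.15 m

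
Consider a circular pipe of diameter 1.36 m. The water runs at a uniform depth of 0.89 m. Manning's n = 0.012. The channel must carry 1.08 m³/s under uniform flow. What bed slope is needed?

S = 0.000575

For a circular section of diameter D = 1.36 m at depth y = 0.89 m, the central angle is θ = 2 arccos(1 − 2y/D) = 3.77 rad. Then A = (D²/8)(θ − sin θ) = 1.007 m² and P = Dθ/2 = 2.563 m.
Hydraulic radius R = A/P = 1.007/2.563 = 0.393 m.
From Manning's equation, S = [nQ / (1 A R^(2/3))]² = [0.012 × 1.08 / (1 × 1.007 × 0.393^(2/3))]² = 0.000575.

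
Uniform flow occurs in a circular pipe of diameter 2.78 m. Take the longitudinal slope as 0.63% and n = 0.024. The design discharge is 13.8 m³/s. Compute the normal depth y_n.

y_n = 2.02 m

Manning's equation rearranged: A R^(2/3) = nQ / (1·√S) = 0.024 × 13.8 / (√0.0063) = 4.173.
At y = 2.37 m: A R^(2/3) = 4.918 — high.
At y = 1.72 m: A R^(2/3) = 3.352 — low.
At y = 2.02 m: A R^(2/3) = 4.181 — ≈ 4.173.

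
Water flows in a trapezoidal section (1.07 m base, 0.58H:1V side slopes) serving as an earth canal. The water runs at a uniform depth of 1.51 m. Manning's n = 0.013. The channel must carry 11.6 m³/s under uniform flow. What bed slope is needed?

S = 0.00474

With bottom width b = 1.07 m and side slope z = 0.58: A = (b + zy)y = (1.07 + 0.58×1.51)×1.51 = 2.938 m²; P = b + 2y√(1+z²) = 1.07 + 2×1.51×1.156 = 4.561 m.
Hydraulic radius R = A/P = 2.938/4.561 = 0.6442 m.
From Manning's equation, S = [nQ / (1 A R^(2/3))]² = [0.013 × 11.6 / (1 × 2.938 × 0.6442^(2/3))]² = 0.00474.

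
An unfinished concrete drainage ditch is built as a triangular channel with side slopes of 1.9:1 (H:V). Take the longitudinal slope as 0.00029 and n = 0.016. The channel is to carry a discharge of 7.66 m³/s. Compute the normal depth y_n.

y_n = 2.02 m

Manning's equation rearranged: A R^(2/3) = nQ / (1·√S) = 0.016 × 7.66 / (√0.00029) = 7.197.
At y = 2.59 m: A R^(2/3) = 13.96 — high.
At y = 1.64 m: A R^(2/3) = 4.127 — low.
At y = 2.02 m: A R^(2/3) = 7.193 — close enough.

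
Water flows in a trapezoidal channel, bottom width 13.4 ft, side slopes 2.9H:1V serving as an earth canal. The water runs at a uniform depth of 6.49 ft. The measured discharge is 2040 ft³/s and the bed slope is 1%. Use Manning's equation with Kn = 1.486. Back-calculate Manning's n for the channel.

n = 0.0379

With bottom width b = 13.4 ft and side slope z = 2.9: A = (b + zy)y = (13.4 + 2.9×6.49)×6.49 = 209.1 ft²; P = b + 2y√(1+z²) = 13.4 + 2×6.49×3.068 = 53.22 ft.
Hydraulic radius R = A/P = 209.1/53.22 = 3.929 ft.
Rearranging Manning's equation: n = (1.486/Q) A R^(2/3) S^(1/2) = (1.486/2040) × 209.1 × 3.929^(2/3) × √0.01 = 0.0379.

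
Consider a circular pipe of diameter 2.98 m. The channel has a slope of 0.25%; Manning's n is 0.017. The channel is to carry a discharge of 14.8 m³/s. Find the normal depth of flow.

Manning's equation rearranged: A R^(2/3) = nQ / (1·√S) = 0.017 × 14.8 / (√0.0025) = 5.032.
Trying y = 1.91 m: A R^(2/3) = 4.249 — low.
Trying y = 2.41 m: A R^(2/3) = 5.662 — high.
Trying y = 2.17 m: A R^(2/3) = 5.045 — matches.

y_n = 2.17 m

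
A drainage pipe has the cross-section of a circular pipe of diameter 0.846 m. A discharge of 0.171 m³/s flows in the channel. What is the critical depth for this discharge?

At critical depth, Q² T / (g A³) = 1, i.e. A³/T = Q²/g = 0.171²/9.81 = 0.002981.
Trying y = 0.302 m: A³/T = 0.007207 — too large.
Trying y = 0.24 m: A³/T = 0.002962 — close enough.

y_c = 0.24 m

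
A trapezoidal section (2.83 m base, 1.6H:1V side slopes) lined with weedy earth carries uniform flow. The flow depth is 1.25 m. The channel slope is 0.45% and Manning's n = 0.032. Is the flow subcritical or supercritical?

With bottom width b = 2.83 m and side slope z = 1.6: A = (b + zy)y = (2.83 + 1.6×1.25)×1.25 = 6.037 m²; P = b + 2y√(1+z²) = 2.83 + 2×1.25×1.887 = 7.547 m.
Hydraulic radius R = A/P = 6.037/7.547 = 0.8 m.
V = (1/n) R^(2/3) √S = (1/0.032) × 0.8^(2/3) × √0.0045 = 1.807 m/s. Hydraulic depth D_h = A/T = 6.037/6.83 = 0.884 m.
Froude number Fr = V/√(g·D_h) = 1.807/√(9.81×0.884) = 0.613, which is less than 1, so the flow is subcritical.

subcritical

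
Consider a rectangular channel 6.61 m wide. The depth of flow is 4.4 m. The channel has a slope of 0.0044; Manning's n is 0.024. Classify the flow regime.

Flow area A = b·y = 6.61 × 4.4 = 29.08 m². Wetted perimeter P = b + 2y = 6.61 + 2×4.4 = 15.41 m.
Hydraulic radius R = A/P = 29.08/15.41 = 1.887 m.
V = (1/n) R^(2/3) √S = (1/0.024) × 1.887^(2/3) × √0.0044 = 4.221 m/s. Hydraulic depth D_h = A/T = 29.08/6.61 = 4.4 m.
Froude number Fr = V/√(g·D_h) = 4.221/√(9.81×4.4) = 0.642, which is less than 1, so the flow is subcritical.

subcritical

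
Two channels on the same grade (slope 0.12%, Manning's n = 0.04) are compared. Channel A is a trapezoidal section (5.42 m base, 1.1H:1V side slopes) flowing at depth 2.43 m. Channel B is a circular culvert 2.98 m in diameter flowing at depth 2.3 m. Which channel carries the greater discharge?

Channel A: With bottom width b = 5.42 m and side slope z = 1.1: A = (b + zy)y = (5.42 + 1.1×2.43)×2.43 = 19.67 m²; P = b + 2y√(1+z²) = 5.42 + 2×2.43×1.487 = 12.64 m. Hydraulic radius R = A/P = 19.67/12.64 = 1.555 m. Q_A = (1/0.04)·19.67·1.555^(2/3)·√0.0012 = 22.86 m³/s.
Channel B: For a circular section of diameter D = 2.98 m at depth y = 2.3 m, the central angle is θ = 2 arccos(1 − 2y/D) = 4.291 rad. Then A = (D²/8)(θ − sin θ) = 5.776 m² and P = Dθ/2 = 6.394 m. Hydraulic radius R = A/P = 5.776/6.394 = 0.9034 m. Q_B = (1/0.04)·5.776·0.9034^(2/3)·√0.0012 = 4.675 m³/s.
Q_A = 22.86 m³/s vs Q_B = 4.675 m³/s, so channel A carries more.

channel A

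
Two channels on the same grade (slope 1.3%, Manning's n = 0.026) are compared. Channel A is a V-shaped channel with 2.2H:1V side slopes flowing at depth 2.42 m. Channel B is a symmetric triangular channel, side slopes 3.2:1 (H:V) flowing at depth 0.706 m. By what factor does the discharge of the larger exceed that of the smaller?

Channel A: For a triangular section with side slope z = 2.2: A = zy² = 2.2×2.42² = 12.88 m²; P = 2y√(1+z²) = 2×2.42×2.417 = 11.7 m. Hydraulic radius R = A/P = 12.88/11.7 = 1.102 m. Q_A = (1/0.026)·12.88·1.102^(2/3)·√0.013 = 60.26 m³/s.
Channel B: For a triangular section with side slope z = 3.2: A = zy² = 3.2×0.706² = 1.595 m²; P = 2y√(1+z²) = 2×0.706×3.353 = 4.734 m. Hydraulic radius R = A/P = 1.595/4.734 = 0.3369 m. Q_B = (1/0.026)·1.595·0.3369^(2/3)·√0.013 = 3.387 m³/s.
The larger discharge is 60.26 m³/s and the smaller is 3.387 m³/s; the ratio is 17.8.

17.8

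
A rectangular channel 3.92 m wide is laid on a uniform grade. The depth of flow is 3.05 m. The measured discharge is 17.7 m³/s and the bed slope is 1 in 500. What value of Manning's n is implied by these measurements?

n = 0.034

Flow area A = b·y = 3.92 × 3.05 = 11.96 m². Wetted perimeter P = b + 2y = 3.92 + 2×3.05 = 10.02 m.
Hydraulic radius R = A/P = 11.96/10.02 = 1.193 m.
Rearranging Manning's equation: n = (1/Q) A R^(2/3) S^(1/2) = (1/17.7) × 11.96 × 1.193^(2/3) × √0.002 = 0.034.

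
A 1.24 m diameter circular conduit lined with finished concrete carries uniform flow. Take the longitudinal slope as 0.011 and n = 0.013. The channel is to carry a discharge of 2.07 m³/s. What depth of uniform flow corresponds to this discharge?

y_n = 0.593 m

Manning's equation rearranged: A R^(2/3) = nQ / (1·√S) = 0.013 × 2.07 / (√0.011) = 0.2566.
At y = 0.741 m: A R^(2/3) = 0.3693 — high.
At y = 0.452 m: A R^(2/3) = 0.157 — low.
At y = 0.593 m: A R^(2/3) = 0.2563 — ≈ 0.2566.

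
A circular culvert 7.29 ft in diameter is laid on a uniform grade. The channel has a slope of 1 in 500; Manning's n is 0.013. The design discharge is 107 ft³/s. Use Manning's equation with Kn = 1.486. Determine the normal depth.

y_n = 2.91 ft

Manning's equation rearranged: A R^(2/3) = nQ / (1.486·√S) = 0.013 × 107 / (1.486 × √0.002) = 20.93.
At y = 3.72 ft: A R^(2/3) = 32.23 — too large.
At y = 2.09 ft: A R^(2/3) = 11.17 — too small.
At y = 2.91 ft: A R^(2/3) = 20.91 — close enough.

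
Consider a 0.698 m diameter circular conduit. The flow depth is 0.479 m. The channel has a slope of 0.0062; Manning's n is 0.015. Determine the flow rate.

For a circular section of diameter D = 0.698 m at depth y = 0.479 m, the central angle is θ = 2 arccos(1 − 2y/D) = 3.905 rad. Then A = (D²/8)(θ − sin θ) = 0.2799 m² and P = Dθ/2 = 1.363 m.
Hydraulic radius R = A/P = 0.2799/1.363 = 0.2054 m.
Manning's equation: Q = (1/n) A R^(2/3) S^(1/2) = (1/0.015) × 0.2799 × 0.2054^(2/3) × 0.0062^(1/2) = 0.512 m³/s.

Q = 0.512 m³/s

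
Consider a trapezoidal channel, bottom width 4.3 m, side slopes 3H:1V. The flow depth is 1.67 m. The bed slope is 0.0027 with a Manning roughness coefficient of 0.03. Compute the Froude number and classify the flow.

subcritical

With bottom width b = 4.3 m and side slope z = 3: A = (b + zy)y = (4.3 + 3×1.67)×1.67 = 15.55 m²; P = b + 2y√(1+z²) = 4.3 + 2×1.67×3.162 = 14.86 m.
Hydraulic radius R = A/P = 15.55/14.86 = 1.046 m.
V = (1/n) R^(2/3) √S = (1/0.03) × 1.046^(2/3) × √0.0027 = 1.785 m/s. Hydraulic depth D_h = A/T = 15.55/14.32 = 1.086 m.
Froude number Fr = V/√(g·D_h) = 1.785/√(9.81×1.086) = 0.547, which is less than 1, so the flow is subcritical.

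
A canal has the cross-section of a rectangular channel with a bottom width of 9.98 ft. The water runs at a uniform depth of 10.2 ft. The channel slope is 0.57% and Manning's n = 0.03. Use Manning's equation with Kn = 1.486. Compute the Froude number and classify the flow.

Flow area A = b·y = 9.98 × 10.2 = 101.8 ft². Wetted perimeter P = b + 2y = 9.98 + 2×10.2 = 30.38 ft.
Hydraulic radius R = A/P = 101.8/30.38 = 3.351 ft.
V = (1.486/n) R^(2/3) √S = (1.486/0.03) × 3.351^(2/3) × √0.0057 = 8.374 ft/s. Hydraulic depth D_h = A/T = 101.8/9.98 = 10.2 ft.
Froude number Fr = V/√(g·D_h) = 8.374/√(32.2×10.2) = 0.462, which is less than 1, so the flow is subcritical.

subcritical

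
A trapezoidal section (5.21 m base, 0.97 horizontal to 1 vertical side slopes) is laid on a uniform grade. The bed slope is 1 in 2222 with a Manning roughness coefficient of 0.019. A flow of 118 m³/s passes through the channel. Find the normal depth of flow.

Manning's equation rearranged: A R^(2/3) = nQ / (1·√S) = 0.019 × 118 / (√0.00045) = 105.7.
Trying y = 3.76 m: A R^(2/3) = 55.01 — too small.
Trying y = 5.85 m: A R^(2/3) = 131.3 — too large.
Trying y = 5.25 m: A R^(2/3) = 105.6 — ≈ 105.7.

y_n = 5.25 m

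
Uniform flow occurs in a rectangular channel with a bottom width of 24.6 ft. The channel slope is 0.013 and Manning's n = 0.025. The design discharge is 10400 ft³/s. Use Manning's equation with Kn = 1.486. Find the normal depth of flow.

y_n = 16.9 ft

Manning's equation rearranged: A R^(2/3) = nQ / (1.486·√S) = 0.025 × 10400 / (1.486 × √0.013) = 1535.
At y = 14.1 ft: A R^(2/3) = 1217 — low.
At y = 16.9 ft: A R^(2/3) = 1538 — matches.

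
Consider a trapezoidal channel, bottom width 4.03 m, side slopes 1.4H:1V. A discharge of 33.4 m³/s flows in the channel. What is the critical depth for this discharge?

At critical depth, Q² T / (g A³) = 1, i.e. A³/T = Q²/g = 33.4²/9.81 = 113.7.
Try y = 1.36 m: A³/T = 67.06 — short.
Try y = 1.94 m: A³/T = 236.9 — over.
Try y = 1.58 m: A³/T = 113.5 — ≈ 113.7.

y_c = 1.58 m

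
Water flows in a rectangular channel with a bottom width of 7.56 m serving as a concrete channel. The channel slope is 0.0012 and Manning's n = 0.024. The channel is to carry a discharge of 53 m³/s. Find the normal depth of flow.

y_n = 3.32 m

Manning's equation rearranged: A R^(2/3) = nQ / (1·√S) = 0.024 × 53 / (√0.0012) = 36.72.
Trying y = 3.64 m: A R^(2/3) = 41.54 — over.
Trying y = 2.36 m: A R^(2/3) = 22.89 — short.
Trying y = 3.32 m: A R^(2/3) = 36.69 — matches.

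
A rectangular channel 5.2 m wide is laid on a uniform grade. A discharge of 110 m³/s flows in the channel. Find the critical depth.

y_c = 3.57 m

For a rectangular channel, critical depth y_c = (q²/g)^(1/3) where q = Q/b = 110/5.2 = 21.15 m²/s.
So y_c = (21.15²/9.81)^(1/3) = 3.57 m.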